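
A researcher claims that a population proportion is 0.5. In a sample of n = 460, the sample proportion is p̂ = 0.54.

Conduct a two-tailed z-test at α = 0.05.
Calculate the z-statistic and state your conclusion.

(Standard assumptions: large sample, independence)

H₀: p = 0.5, H₁: p ≠ 0.5
Standard error: SE = √(p₀(1-p₀)/n) = √(0.5×0.5/460) = 0.023313
z-statistic: z = (p̂ - p₀)/SE = (0.54 - 0.5)/0.023313 = 1.7158
Critical value: z_0.025 = ±1.960
p-value = 0.0862
Decision: fail to reject H₀ at α = 0.05

Answer: z = 1.7158, fail to reject H₀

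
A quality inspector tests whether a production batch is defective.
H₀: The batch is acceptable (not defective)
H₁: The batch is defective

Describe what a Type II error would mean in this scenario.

Type I error (α): Rejecting H₀ when H₀ is true
Type II error (β): Failing to reject H₀ when H₁ is true

Answer: Shipping a defective batch to customers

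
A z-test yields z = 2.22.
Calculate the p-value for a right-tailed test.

Answer: p-value ≈ 0.0132

Derivation:
For z = 2.22:
p = P(Z > 2.22) = 1 - Φ(2.22) = 0.0132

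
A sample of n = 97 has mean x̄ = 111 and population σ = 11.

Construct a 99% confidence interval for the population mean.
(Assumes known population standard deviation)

Confidence level: 99%, α = 0.01
z_0.005 = 2.576
SE = σ/√n = 11/√97 = 1.1169
Margin of error = 2.576 × 1.1169 = 2.8771
CI: x̄ ± margin = 111 ± 2.8771
CI: (108.1229, 113.8771)

Answer: (108.1229, 113.8771)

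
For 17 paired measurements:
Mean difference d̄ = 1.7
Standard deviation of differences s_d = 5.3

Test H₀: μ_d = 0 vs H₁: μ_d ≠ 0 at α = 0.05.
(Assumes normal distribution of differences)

df = n - 1 = 16
SE = s_d/√n = 5.3/√17 = 1.2854
t = d̄/SE = 1.7/1.2854 = 1.3225
Critical value: t_{0.025,16} = ±2.120
p-value ≈ 0.2046
Decision: fail to reject H₀

Answer: t = 1.3225, fail to reject H₀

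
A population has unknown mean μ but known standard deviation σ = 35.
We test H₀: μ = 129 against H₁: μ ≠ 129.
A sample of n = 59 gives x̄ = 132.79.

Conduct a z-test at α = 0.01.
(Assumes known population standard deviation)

Answer: z = 0.8318, fail to reject H₀

Derivation:
Standard error: SE = σ/√n = 35/√59 = 4.5566
z-statistic: z = (x̄ - μ₀)/SE = (132.79 - 129)/4.5566 = 0.8318
Critical value: ±2.576
p-value = 0.4055
Decision: fail to reject H₀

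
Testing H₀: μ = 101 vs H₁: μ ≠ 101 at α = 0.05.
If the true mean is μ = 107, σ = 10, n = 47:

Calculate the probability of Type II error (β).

SE = σ/√n = 10/√47 = 1.4586
Critical values: μ₀ ± z_0.025×SE = 101 ± 1.960×1.4586
Acceptance region: (98.1411, 103.8589)
Under H₁ (μ = 107): z_high = (103.8589 - 107)/1.4586 = -2.1535, z_low = (98.1411 - 107)/1.4586 = -6.0736
β = P(not reject | H₁) = Φ(-2.1535) - Φ(-6.0736) ≈ 0.0156

Answer: β ≈ 0.0156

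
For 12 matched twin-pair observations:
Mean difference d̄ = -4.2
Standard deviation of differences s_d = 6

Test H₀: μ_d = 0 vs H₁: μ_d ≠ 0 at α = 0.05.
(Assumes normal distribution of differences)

Answer: t = -2.4248, reject H₀

Derivation:
df = n - 1 = 11
SE = s_d/√n = 6/√12 = 1.7321
t = d̄/SE = -4.2/1.7321 = -2.4248
Critical value: t_{0.025,11} = ±2.201
p-value ≈ 0.0337
Decision: reject H₀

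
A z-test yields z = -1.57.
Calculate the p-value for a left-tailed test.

For z = -1.57:
p = P(Z < -1.57) = Φ(-1.57) = 0.0582

Answer: p-value ≈ 0.0582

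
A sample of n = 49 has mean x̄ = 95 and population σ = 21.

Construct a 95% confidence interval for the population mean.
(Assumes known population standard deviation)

Answer: (89.1200, 100.8800)

Derivation:
Confidence level: 95%, α = 0.05
z_0.025 = 1.960
SE = σ/√n = 21/√49 = 3.0000
Margin of error = 1.960 × 3.0000 = 5.8800
CI: x̄ ± margin = 95 ± 5.8800
CI: (89.1200, 100.8800)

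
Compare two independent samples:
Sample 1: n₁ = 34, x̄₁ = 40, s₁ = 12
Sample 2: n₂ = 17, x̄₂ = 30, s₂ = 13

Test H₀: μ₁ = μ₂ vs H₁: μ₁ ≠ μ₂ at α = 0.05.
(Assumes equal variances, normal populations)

Answer: t = 2.7291, reject H₀

Derivation:
Pooled variance: s²_p = [33×12² + 16×13²]/(49) = 152.1633
s_p = 12.3354
SE = s_p×√(1/n₁ + 1/n₂) = 12.3354×√(1/34 + 1/17) = 3.6642
t = (x̄₁ - x̄₂)/SE = (40 - 30)/3.6642 = 2.7291
df = 49, t-critical = ±2.010
Decision: reject H₀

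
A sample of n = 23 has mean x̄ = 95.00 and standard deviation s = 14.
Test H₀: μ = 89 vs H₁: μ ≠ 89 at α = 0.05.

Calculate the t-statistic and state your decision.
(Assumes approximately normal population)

Answer: t = 2.0554, fail to reject H₀

Derivation:
df = n - 1 = 22
SE = s/√n = 14/√23 = 2.9192
t = (x̄ - μ₀)/SE = (95.00 - 89)/2.9192 = 2.0554
Critical value: t_{0.025,22} = ±2.074
p-value ≈ 0.0519
Decision: fail to reject H₀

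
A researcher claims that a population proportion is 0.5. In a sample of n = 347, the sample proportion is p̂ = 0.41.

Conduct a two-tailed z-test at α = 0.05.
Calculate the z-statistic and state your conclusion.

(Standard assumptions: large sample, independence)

Answer: z = -3.3531, reject H₀

Derivation:
H₀: p = 0.5, H₁: p ≠ 0.5
Standard error: SE = √(p₀(1-p₀)/n) = √(0.5×0.5/347) = 0.026841
z-statistic: z = (p̂ - p₀)/SE = (0.41 - 0.5)/0.026841 = -3.3531
Critical value: z_0.025 = ±1.960
p-value = 0.0008
Decision: reject H₀ at α = 0.05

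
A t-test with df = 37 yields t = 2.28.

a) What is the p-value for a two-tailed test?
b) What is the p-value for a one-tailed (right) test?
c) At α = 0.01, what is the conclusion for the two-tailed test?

Answer: a) 0.0285, b) 0.0142, c) fail to reject H₀

Derivation:
Using t-distribution with df = 37:
a) Two-tailed: p = 2×P(T > 2.28) = 0.0285
b) One-tailed: p = P(T > 2.28) = 0.0142
c) 0.0285 ≥ 0.01, fail to reject H₀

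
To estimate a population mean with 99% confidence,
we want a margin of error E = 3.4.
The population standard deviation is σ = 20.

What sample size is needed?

z_0.005 = 2.576
n = (z×σ/E)² = (2.576×20/3.4)²
n = 229.6116
Round up: n = 230

Answer: n = 230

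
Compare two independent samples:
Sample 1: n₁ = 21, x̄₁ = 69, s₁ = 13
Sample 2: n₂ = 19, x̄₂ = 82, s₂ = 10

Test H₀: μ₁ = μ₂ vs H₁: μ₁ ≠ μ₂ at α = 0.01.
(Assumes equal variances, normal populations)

Pooled variance: s²_p = [20×13² + 18×10²]/(38) = 136.3158
s_p = 11.6754
SE = s_p×√(1/n₁ + 1/n₂) = 11.6754×√(1/21 + 1/19) = 3.6967
t = (x̄₁ - x̄₂)/SE = (69 - 82)/3.6967 = -3.5166
df = 38, t-critical = ±2.712
Decision: reject H₀

Answer: t = -3.5166, reject H₀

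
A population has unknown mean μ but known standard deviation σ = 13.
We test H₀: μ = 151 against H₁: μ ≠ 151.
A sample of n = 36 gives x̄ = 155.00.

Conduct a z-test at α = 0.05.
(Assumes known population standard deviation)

Answer: z = 1.8461, fail to reject H₀

Derivation:
Standard error: SE = σ/√n = 13/√36 = 2.1667
z-statistic: z = (x̄ - μ₀)/SE = (155.00 - 151)/2.1667 = 1.8461
Critical value: ±1.960
p-value = 0.0649
Decision: fail to reject H₀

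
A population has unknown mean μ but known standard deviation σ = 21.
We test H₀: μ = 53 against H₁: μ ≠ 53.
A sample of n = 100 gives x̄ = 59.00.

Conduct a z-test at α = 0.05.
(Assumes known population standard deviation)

Standard error: SE = σ/√n = 21/√100 = 2.1000
z-statistic: z = (x̄ - μ₀)/SE = (59.00 - 53)/2.1000 = 2.8571
Critical value: ±1.960
p-value = 0.0043
Decision: reject H₀

Answer: z = 2.8571, reject H₀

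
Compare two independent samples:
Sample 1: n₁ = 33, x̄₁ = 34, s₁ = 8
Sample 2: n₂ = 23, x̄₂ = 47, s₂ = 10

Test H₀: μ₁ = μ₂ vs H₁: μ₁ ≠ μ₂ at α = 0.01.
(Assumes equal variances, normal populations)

Pooled variance: s²_p = [32×8² + 22×10²]/(54) = 78.6667
s_p = 8.8694
SE = s_p×√(1/n₁ + 1/n₂) = 8.8694×√(1/33 + 1/23) = 2.4092
t = (x̄₁ - x̄₂)/SE = (34 - 47)/2.4092 = -5.3960
df = 54, t-critical = ±2.670
Decision: reject H₀

Answer: t = -5.3960, reject H₀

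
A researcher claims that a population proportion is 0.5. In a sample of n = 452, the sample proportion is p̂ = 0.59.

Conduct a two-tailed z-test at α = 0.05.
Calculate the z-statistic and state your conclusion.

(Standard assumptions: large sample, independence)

Answer: z = 3.8269, reject H₀

Derivation:
H₀: p = 0.5, H₁: p ≠ 0.5
Standard error: SE = √(p₀(1-p₀)/n) = √(0.5×0.5/452) = 0.023518
z-statistic: z = (p̂ - p₀)/SE = (0.59 - 0.5)/0.023518 = 3.8269
Critical value: z_0.025 = ±1.960
p-value = 0.0001
Decision: reject H₀ at α = 0.05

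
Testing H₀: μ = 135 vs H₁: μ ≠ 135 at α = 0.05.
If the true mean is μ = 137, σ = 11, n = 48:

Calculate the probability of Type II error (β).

Answer: β ≈ 0.7575

Derivation:
SE = σ/√n = 11/√48 = 1.5877
Critical values: μ₀ ± z_0.025×SE = 135 ± 1.960×1.5877
Acceptance region: (131.8881, 138.1119)
Under H₁ (μ = 137): z_high = (138.1119 - 137)/1.5877 = 0.7003, z_low = (131.8881 - 137)/1.5877 = -3.2197
β = P(not reject | H₁) = Φ(0.7003) - Φ(-3.2197) ≈ 0.7575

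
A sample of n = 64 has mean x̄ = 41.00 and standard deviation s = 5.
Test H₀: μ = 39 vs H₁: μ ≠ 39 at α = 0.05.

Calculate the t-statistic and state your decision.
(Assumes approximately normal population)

Answer: t = 3.2000, reject H₀

Derivation:
df = n - 1 = 63
SE = s/√n = 5/√64 = 0.6250
t = (x̄ - μ₀)/SE = (41.00 - 39)/0.6250 = 3.2000
Critical value: t_{0.025,63} = ±1.998
p-value ≈ 0.0022
Decision: reject H₀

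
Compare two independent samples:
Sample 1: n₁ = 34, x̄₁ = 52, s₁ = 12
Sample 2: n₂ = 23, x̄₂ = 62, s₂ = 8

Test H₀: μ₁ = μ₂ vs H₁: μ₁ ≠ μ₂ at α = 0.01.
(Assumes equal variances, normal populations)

Pooled variance: s²_p = [33×12² + 22×8²]/(55) = 112.0000
s_p = 10.5830
SE = s_p×√(1/n₁ + 1/n₂) = 10.5830×√(1/34 + 1/23) = 2.8572
t = (x̄₁ - x̄₂)/SE = (52 - 62)/2.8572 = -3.4999
df = 55, t-critical = ±2.668
Decision: reject H₀

Answer: t = -3.4999, reject H₀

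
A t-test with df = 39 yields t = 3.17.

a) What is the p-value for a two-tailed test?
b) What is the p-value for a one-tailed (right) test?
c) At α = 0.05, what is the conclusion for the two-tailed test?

Using t-distribution with df = 39:
a) Two-tailed: p = 2×P(T > 3.17) = 0.0030
b) One-tailed: p = P(T > 3.17) = 0.0015
c) 0.0030 < 0.05, reject H₀

Answer: a) 0.0030, b) 0.0015, c) reject H₀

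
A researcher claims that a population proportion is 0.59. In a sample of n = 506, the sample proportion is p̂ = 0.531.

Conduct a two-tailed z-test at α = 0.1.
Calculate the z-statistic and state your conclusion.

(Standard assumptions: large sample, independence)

H₀: p = 0.59, H₁: p ≠ 0.59
Standard error: SE = √(p₀(1-p₀)/n) = √(0.59×0.41/506) = 0.021865
z-statistic: z = (p̂ - p₀)/SE = (0.531 - 0.59)/0.021865 = -2.6984
Critical value: z_0.05 = ±1.645
p-value = 0.0070
Decision: reject H₀ at α = 0.1

Answer: z = -2.6984, reject H₀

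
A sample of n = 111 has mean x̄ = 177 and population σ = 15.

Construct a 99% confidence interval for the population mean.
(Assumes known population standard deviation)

Confidence level: 99%, α = 0.01
z_0.005 = 2.576
SE = σ/√n = 15/√111 = 1.4237
Margin of error = 2.576 × 1.4237 = 3.6675
CI: x̄ ± margin = 177 ± 3.6675
CI: (173.3325, 180.6675)

Answer: (173.3325, 180.6675)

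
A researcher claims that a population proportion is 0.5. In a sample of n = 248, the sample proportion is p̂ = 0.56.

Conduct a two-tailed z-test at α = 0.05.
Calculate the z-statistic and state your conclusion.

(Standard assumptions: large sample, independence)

Answer: z = 1.8898, fail to reject H₀

Derivation:
H₀: p = 0.5, H₁: p ≠ 0.5
Standard error: SE = √(p₀(1-p₀)/n) = √(0.5×0.5/248) = 0.031750
z-statistic: z = (p̂ - p₀)/SE = (0.56 - 0.5)/0.031750 = 1.8898
Critical value: z_0.025 = ±1.960
p-value = 0.0588
Decision: fail to reject H₀ at α = 0.05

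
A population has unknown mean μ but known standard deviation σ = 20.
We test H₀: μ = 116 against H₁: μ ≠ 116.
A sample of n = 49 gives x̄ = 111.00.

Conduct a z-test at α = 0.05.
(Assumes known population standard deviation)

Standard error: SE = σ/√n = 20/√49 = 2.8571
z-statistic: z = (x̄ - μ₀)/SE = (111.00 - 116)/2.8571 = -1.7500
Critical value: ±1.960
p-value = 0.0801
Decision: fail to reject H₀

Answer: z = -1.7500, fail to reject H₀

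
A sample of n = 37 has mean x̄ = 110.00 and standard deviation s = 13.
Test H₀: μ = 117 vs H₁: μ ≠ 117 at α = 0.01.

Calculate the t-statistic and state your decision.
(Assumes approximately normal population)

df = n - 1 = 36
SE = s/√n = 13/√37 = 2.1372
t = (x̄ - μ₀)/SE = (110.00 - 117)/2.1372 = -3.2753
Critical value: t_{0.005,36} = ±2.719
p-value ≈ 0.0023
Decision: reject H₀

Answer: t = -3.2753, reject H₀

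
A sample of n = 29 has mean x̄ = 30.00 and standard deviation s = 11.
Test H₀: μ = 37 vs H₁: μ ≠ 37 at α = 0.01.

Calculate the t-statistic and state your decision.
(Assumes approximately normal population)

Answer: t = -3.4270, reject H₀

Derivation:
df = n - 1 = 28
SE = s/√n = 11/√29 = 2.0426
t = (x̄ - μ₀)/SE = (30.00 - 37)/2.0426 = -3.4270
Critical value: t_{0.005,28} = ±2.763
p-value ≈ 0.0019
Decision: reject H₀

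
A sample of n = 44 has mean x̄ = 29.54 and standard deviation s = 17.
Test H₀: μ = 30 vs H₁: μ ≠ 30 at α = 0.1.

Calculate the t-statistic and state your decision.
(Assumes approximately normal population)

Answer: t = -0.1795, fail to reject H₀

Derivation:
df = n - 1 = 43
SE = s/√n = 17/√44 = 2.5628
t = (x̄ - μ₀)/SE = (29.54 - 30)/2.5628 = -0.1795
Critical value: t_{0.05,43} = ±1.681
p-value ≈ 0.8584
Decision: fail to reject H₀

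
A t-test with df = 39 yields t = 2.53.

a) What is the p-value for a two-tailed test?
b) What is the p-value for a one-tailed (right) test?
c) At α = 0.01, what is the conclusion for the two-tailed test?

Using t-distribution with df = 39:
a) Two-tailed: p = 2×P(T > 2.53) = 0.0156
b) One-tailed: p = P(T > 2.53) = 0.0078
c) 0.0156 ≥ 0.01, fail to reject H₀

Answer: a) 0.0156, b) 0.0078, c) fail to reject H₀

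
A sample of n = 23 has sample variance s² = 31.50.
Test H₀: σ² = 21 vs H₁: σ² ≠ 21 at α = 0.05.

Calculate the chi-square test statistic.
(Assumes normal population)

df = n - 1 = 22
χ² = (n-1)s²/σ₀² = 22×31.50/21 = 33.0000
Critical values: χ²_{0.975,22} = 10.982, χ²_{0.025,22} = 36.781
Rejection region: χ² < 10.982 or χ² > 36.781
Decision: fail to reject H₀

Answer: χ² = 33.0000, fail to reject H₀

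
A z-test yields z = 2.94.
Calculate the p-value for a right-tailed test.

Answer: p-value ≈ 0.0016

Derivation:
For z = 2.94:
p = P(Z > 2.94) = 1 - Φ(2.94) = 0.0016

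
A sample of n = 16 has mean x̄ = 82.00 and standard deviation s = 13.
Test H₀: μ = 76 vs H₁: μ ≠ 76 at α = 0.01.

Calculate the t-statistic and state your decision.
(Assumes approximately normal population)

df = n - 1 = 15
SE = s/√n = 13/√16 = 3.2500
t = (x̄ - μ₀)/SE = (82.00 - 76)/3.2500 = 1.8462
Critical value: t_{0.005,15} = ±2.947
p-value ≈ 0.0847
Decision: fail to reject H₀

Answer: t = 1.8462, fail to reject H₀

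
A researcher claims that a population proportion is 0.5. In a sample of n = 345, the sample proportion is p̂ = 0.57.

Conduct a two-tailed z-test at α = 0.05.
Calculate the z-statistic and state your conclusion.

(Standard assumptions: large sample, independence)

H₀: p = 0.5, H₁: p ≠ 0.5
Standard error: SE = √(p₀(1-p₀)/n) = √(0.5×0.5/345) = 0.026919
z-statistic: z = (p̂ - p₀)/SE = (0.57 - 0.5)/0.026919 = 2.6004
Critical value: z_0.025 = ±1.960
p-value = 0.0093
Decision: reject H₀ at α = 0.05

Answer: z = 2.6004, reject H₀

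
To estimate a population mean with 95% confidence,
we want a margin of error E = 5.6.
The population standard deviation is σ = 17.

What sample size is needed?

z_0.025 = 1.960
n = (z×σ/E)² = (1.960×17/5.6)²
n = 35.4025
Round up: n = 36

Answer: n = 36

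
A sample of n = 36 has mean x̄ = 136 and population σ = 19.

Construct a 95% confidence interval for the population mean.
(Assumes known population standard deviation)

Confidence level: 95%, α = 0.05
z_0.025 = 1.960
SE = σ/√n = 19/√36 = 3.1667
Margin of error = 1.960 × 3.1667 = 6.2067
CI: x̄ ± margin = 136 ± 6.2067
CI: (129.7933, 142.2067)

Answer: (129.7933, 142.2067)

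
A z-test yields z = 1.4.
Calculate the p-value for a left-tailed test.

For z = 1.4:
p = P(Z < 1.4) = Φ(1.4) = 0.9192

Answer: p-value ≈ 0.9192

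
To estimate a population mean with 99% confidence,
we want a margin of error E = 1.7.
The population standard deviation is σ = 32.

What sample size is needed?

Answer: n = 2352

Derivation:
z_0.005 = 2.576
n = (z×σ/E)² = (2.576×32/1.7)²
n = 2351.2231
Round up: n = 2352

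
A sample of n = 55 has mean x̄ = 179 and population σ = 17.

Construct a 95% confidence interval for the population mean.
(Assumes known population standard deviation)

Answer: (174.5071, 183.4929)

Derivation:
Confidence level: 95%, α = 0.05
z_0.025 = 1.960
SE = σ/√n = 17/√55 = 2.2923
Margin of error = 1.960 × 2.2923 = 4.4929
CI: x̄ ± margin = 179 ± 4.4929
CI: (174.5071, 183.4929)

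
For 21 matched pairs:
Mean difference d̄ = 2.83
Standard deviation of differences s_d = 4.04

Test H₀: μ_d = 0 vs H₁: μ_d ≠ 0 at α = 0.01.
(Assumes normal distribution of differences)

df = n - 1 = 20
SE = s_d/√n = 4.04/√21 = 0.8816
t = d̄/SE = 2.83/0.8816 = 3.2101
Critical value: t_{0.005,20} = ±2.845
p-value ≈ 0.0044
Decision: reject H₀

Answer: t = 3.2101, reject H₀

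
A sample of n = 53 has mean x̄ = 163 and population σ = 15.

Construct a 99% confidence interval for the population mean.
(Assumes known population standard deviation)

Confidence level: 99%, α = 0.01
z_0.005 = 2.576
SE = σ/√n = 15/√53 = 2.0604
Margin of error = 2.576 × 2.0604 = 5.3076
CI: x̄ ± margin = 163 ± 5.3076
CI: (157.6924, 168.3076)

Answer: (157.6924, 168.3076)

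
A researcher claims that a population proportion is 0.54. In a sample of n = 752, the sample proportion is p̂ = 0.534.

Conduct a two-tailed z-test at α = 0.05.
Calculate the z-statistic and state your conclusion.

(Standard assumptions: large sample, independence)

Answer: z = -0.3301, fail to reject H₀

Derivation:
H₀: p = 0.54, H₁: p ≠ 0.54
Standard error: SE = √(p₀(1-p₀)/n) = √(0.54×0.46/752) = 0.018175
z-statistic: z = (p̂ - p₀)/SE = (0.534 - 0.54)/0.018175 = -0.3301
Critical value: z_0.025 = ±1.960
p-value = 0.7413
Decision: fail to reject H₀ at α = 0.05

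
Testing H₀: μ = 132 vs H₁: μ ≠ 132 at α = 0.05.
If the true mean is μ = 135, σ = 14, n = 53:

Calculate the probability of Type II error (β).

SE = σ/√n = 14/√53 = 1.9230
Critical values: μ₀ ± z_0.025×SE = 132 ± 1.960×1.9230
Acceptance region: (128.2309, 135.7691)
Under H₁ (μ = 135): z_high = (135.7691 - 135)/1.9230 = 0.3999, z_low = (128.2309 - 135)/1.9230 = -3.5201
β = P(not reject | H₁) = Φ(0.3999) - Φ(-3.5201) ≈ 0.6552

Answer: β ≈ 0.6552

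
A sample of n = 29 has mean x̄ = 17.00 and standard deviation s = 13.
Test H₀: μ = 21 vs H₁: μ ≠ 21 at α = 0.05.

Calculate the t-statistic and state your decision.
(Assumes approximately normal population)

df = n - 1 = 28
SE = s/√n = 13/√29 = 2.4140
t = (x̄ - μ₀)/SE = (17.00 - 21)/2.4140 = -1.6570
Critical value: t_{0.025,28} = ±2.048
p-value ≈ 0.1087
Decision: fail to reject H₀

Answer: t = -1.6570, fail to reject H₀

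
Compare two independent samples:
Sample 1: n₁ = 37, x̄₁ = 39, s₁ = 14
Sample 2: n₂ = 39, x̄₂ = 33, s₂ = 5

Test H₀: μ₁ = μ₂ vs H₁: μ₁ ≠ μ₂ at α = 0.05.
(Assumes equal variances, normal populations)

Answer: t = 2.5135, reject H₀

Derivation:
Pooled variance: s²_p = [36×14² + 38×5²]/(74) = 108.1892
s_p = 10.4014
SE = s_p×√(1/n₁ + 1/n₂) = 10.4014×√(1/37 + 1/39) = 2.3871
t = (x̄₁ - x̄₂)/SE = (39 - 33)/2.3871 = 2.5135
df = 74, t-critical = ±1.993
Decision: reject H₀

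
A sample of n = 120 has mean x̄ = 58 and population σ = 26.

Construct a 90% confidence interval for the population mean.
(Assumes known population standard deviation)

Answer: (54.0956, 61.9044)

Derivation:
Confidence level: 90%, α = 0.1
z_0.05 = 1.645
SE = σ/√n = 26/√120 = 2.3735
Margin of error = 1.645 × 2.3735 = 3.9044
CI: x̄ ± margin = 58 ± 3.9044
CI: (54.0956, 61.9044)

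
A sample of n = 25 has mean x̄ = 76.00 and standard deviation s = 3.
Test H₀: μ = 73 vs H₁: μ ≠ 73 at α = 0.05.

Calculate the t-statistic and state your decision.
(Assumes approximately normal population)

Answer: t = 5.0000, reject H₀

Derivation:
df = n - 1 = 24
SE = s/√n = 3/√25 = 0.6000
t = (x̄ - μ₀)/SE = (76.00 - 73)/0.6000 = 5.0000
Critical value: t_{0.025,24} = ±2.064
p-value < 0.0001
Decision: reject H₀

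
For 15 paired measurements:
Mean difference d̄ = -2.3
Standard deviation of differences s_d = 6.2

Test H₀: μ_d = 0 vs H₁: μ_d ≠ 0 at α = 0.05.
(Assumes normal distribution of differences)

Answer: t = -1.4368, fail to reject H₀

Derivation:
df = n - 1 = 14
SE = s_d/√n = 6.2/√15 = 1.6008
t = d̄/SE = -2.3/1.6008 = -1.4368
Critical value: t_{0.025,14} = ±2.145
p-value ≈ 0.1727
Decision: fail to reject H₀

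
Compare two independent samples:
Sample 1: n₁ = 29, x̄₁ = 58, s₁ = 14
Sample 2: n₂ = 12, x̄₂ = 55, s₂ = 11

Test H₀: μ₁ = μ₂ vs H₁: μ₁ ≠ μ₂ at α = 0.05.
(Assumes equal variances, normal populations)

Pooled variance: s²_p = [28×14² + 11×11²]/(39) = 174.8462
s_p = 13.2229
SE = s_p×√(1/n₁ + 1/n₂) = 13.2229×√(1/29 + 1/12) = 4.5387
t = (x̄₁ - x̄₂)/SE = (58 - 55)/4.5387 = 0.6610
df = 39, t-critical = ±2.023
Decision: fail to reject H₀

Answer: t = 0.6610, fail to reject H₀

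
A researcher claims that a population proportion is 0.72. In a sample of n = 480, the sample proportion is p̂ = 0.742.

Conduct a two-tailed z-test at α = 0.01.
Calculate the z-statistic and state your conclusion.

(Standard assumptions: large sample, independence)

Answer: z = 1.0735, fail to reject H₀

Derivation:
H₀: p = 0.72, H₁: p ≠ 0.72
Standard error: SE = √(p₀(1-p₀)/n) = √(0.72×0.28/480) = 0.020494
z-statistic: z = (p̂ - p₀)/SE = (0.742 - 0.72)/0.020494 = 1.0735
Critical value: z_0.005 = ±2.576
p-value = 0.2830
Decision: fail to reject H₀ at α = 0.01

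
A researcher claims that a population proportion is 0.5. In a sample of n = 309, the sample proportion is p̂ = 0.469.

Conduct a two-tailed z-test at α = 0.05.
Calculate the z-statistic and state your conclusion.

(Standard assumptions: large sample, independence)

Answer: z = -1.0899, fail to reject H₀

Derivation:
H₀: p = 0.5, H₁: p ≠ 0.5
Standard error: SE = √(p₀(1-p₀)/n) = √(0.5×0.5/309) = 0.028444
z-statistic: z = (p̂ - p₀)/SE = (0.469 - 0.5)/0.028444 = -1.0899
Critical value: z_0.025 = ±1.960
p-value = 0.2758
Decision: fail to reject H₀ at α = 0.05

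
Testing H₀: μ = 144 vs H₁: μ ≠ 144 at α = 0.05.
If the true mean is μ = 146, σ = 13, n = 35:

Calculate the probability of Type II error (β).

SE = σ/√n = 13/√35 = 2.1974
Critical values: μ₀ ± z_0.025×SE = 144 ± 1.960×2.1974
Acceptance region: (139.6931, 148.3069)
Under H₁ (μ = 146): z_high = (148.3069 - 146)/2.1974 = 1.0498, z_low = (139.6931 - 146)/2.1974 = -2.8702
β = P(not reject | H₁) = Φ(1.0498) - Φ(-2.8702) ≈ 0.8510

Answer: β ≈ 0.8510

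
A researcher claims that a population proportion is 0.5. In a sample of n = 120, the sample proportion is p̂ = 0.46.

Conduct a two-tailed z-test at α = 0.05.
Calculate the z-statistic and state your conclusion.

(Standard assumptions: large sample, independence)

Answer: z = -0.8763, fail to reject H₀

Derivation:
H₀: p = 0.5, H₁: p ≠ 0.5
Standard error: SE = √(p₀(1-p₀)/n) = √(0.5×0.5/120) = 0.045644
z-statistic: z = (p̂ - p₀)/SE = (0.46 - 0.5)/0.045644 = -0.8763
Critical value: z_0.025 = ±1.960
p-value = 0.3809
Decision: fail to reject H₀ at α = 0.05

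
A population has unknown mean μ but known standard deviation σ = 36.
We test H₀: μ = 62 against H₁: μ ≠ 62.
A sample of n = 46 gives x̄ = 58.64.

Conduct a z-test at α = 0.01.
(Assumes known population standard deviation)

Standard error: SE = σ/√n = 36/√46 = 5.3079
z-statistic: z = (x̄ - μ₀)/SE = (58.64 - 62)/5.3079 = -0.6330
Critical value: ±2.576
p-value = 0.5267
Decision: fail to reject H₀

Answer: z = -0.6330, fail to reject H₀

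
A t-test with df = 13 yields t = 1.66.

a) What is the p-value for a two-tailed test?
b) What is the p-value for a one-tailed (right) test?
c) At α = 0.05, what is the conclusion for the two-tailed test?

Using t-distribution with df = 13:
a) Two-tailed: p = 2×P(T > 1.66) = 0.1208
b) One-tailed: p = P(T > 1.66) = 0.0604
c) 0.1208 ≥ 0.05, fail to reject H₀

Answer: a) 0.1208, b) 0.0604, c) fail to reject H₀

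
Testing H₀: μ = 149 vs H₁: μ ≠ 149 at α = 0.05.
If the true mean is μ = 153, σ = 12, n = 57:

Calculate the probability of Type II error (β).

Answer: β ≈ 0.2889

Derivation:
SE = σ/√n = 12/√57 = 1.5894
Critical values: μ₀ ± z_0.025×SE = 149 ± 1.960×1.5894
Acceptance region: (145.8848, 152.1152)
Under H₁ (μ = 153): z_high = (152.1152 - 153)/1.5894 = -0.5567, z_low = (145.8848 - 153)/1.5894 = -4.4767
β = P(not reject | H₁) = Φ(-0.5567) - Φ(-4.4767) ≈ 0.2889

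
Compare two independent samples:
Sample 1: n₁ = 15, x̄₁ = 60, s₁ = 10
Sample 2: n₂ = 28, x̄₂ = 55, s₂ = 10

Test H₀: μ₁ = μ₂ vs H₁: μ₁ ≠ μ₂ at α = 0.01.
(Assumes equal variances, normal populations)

Pooled variance: s²_p = [14×10² + 27×10²]/(41) = 100.0000
s_p = 10.0000
SE = s_p×√(1/n₁ + 1/n₂) = 10.0000×√(1/15 + 1/28) = 3.1997
t = (x̄₁ - x̄₂)/SE = (60 - 55)/3.1997 = 1.5626
df = 41, t-critical = ±2.701
Decision: fail to reject H₀

Answer: t = 1.5626, fail to reject H₀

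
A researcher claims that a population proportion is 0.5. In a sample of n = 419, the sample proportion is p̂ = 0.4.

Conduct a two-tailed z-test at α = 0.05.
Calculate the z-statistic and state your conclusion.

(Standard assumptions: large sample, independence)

H₀: p = 0.5, H₁: p ≠ 0.5
Standard error: SE = √(p₀(1-p₀)/n) = √(0.5×0.5/419) = 0.024427
z-statistic: z = (p̂ - p₀)/SE = (0.4 - 0.5)/0.024427 = -4.0938
Critical value: z_0.025 = ±1.960
p-value < 0.0001
Decision: reject H₀ at α = 0.05

Answer: z = -4.0938, reject H₀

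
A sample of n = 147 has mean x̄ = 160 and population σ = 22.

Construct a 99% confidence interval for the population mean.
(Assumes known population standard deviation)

Answer: (155.3258, 164.6742)

Derivation:
Confidence level: 99%, α = 0.01
z_0.005 = 2.576
SE = σ/√n = 22/√147 = 1.8145
Margin of error = 2.576 × 1.8145 = 4.6742
CI: x̄ ± margin = 160 ± 4.6742
CI: (155.3258, 164.6742)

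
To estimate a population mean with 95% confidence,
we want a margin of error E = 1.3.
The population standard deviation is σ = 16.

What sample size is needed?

z_0.025 = 1.960
n = (z×σ/E)² = (1.960×16/1.3)²
n = 581.9228
Round up: n = 582

Answer: n = 582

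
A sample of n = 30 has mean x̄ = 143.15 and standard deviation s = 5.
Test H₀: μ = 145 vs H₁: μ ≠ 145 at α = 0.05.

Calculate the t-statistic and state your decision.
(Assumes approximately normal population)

Answer: t = -2.0265, fail to reject H₀

Derivation:
df = n - 1 = 29
SE = s/√n = 5/√30 = 0.9129
t = (x̄ - μ₀)/SE = (143.15 - 145)/0.9129 = -2.0265
Critical value: t_{0.025,29} = ±2.045
p-value ≈ 0.0520
Decision: fail to reject H₀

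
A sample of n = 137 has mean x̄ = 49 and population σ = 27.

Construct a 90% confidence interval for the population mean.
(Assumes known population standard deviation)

Confidence level: 90%, α = 0.1
z_0.05 = 1.645
SE = σ/√n = 27/√137 = 2.3068
Margin of error = 1.645 × 2.3068 = 3.7947
CI: x̄ ± margin = 49 ± 3.7947
CI: (45.2053, 52.7947)

Answer: (45.2053, 52.7947)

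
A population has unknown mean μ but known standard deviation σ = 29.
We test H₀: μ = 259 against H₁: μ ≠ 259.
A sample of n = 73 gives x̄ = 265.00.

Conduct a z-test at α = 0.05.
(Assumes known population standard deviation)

Standard error: SE = σ/√n = 29/√73 = 3.3942
z-statistic: z = (x̄ - μ₀)/SE = (265.00 - 259)/3.3942 = 1.7677
Critical value: ±1.960
p-value = 0.0771
Decision: fail to reject H₀

Answer: z = 1.7677, fail to reject H₀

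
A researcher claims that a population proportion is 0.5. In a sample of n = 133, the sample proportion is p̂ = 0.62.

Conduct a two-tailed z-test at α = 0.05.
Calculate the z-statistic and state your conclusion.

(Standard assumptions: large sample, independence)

Answer: z = 2.7678, reject H₀

Derivation:
H₀: p = 0.5, H₁: p ≠ 0.5
Standard error: SE = √(p₀(1-p₀)/n) = √(0.5×0.5/133) = 0.043355
z-statistic: z = (p̂ - p₀)/SE = (0.62 - 0.5)/0.043355 = 2.7678
Critical value: z_0.025 = ±1.960
p-value = 0.0056
Decision: reject H₀ at α = 0.05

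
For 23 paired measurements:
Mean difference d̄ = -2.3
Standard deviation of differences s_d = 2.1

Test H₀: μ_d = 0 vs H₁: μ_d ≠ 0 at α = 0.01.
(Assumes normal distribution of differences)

Answer: t = -5.2523, reject H₀

Derivation:
df = n - 1 = 22
SE = s_d/√n = 2.1/√23 = 0.4379
t = d̄/SE = -2.3/0.4379 = -5.2523
Critical value: t_{0.005,22} = ±2.819
p-value < 0.0001
Decision: reject H₀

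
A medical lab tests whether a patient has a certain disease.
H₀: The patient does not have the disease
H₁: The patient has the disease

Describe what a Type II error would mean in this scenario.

Type I error (α): Rejecting H₀ when H₀ is true
Type II error (β): Failing to reject H₀ when H₁ is true

Answer: Failing to diagnose a patient who actually has the disease (false negative)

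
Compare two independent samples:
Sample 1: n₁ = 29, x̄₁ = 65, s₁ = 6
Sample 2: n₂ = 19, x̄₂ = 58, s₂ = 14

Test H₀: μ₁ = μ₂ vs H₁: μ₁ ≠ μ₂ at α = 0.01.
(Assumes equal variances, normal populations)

Answer: t = 2.3883, fail to reject H₀

Derivation:
Pooled variance: s²_p = [28×6² + 18×14²]/(46) = 98.6087
s_p = 9.9302
SE = s_p×√(1/n₁ + 1/n₂) = 9.9302×√(1/29 + 1/19) = 2.9309
t = (x̄₁ - x̄₂)/SE = (65 - 58)/2.9309 = 2.3883
df = 46, t-critical = ±2.687
Decision: fail to reject H₀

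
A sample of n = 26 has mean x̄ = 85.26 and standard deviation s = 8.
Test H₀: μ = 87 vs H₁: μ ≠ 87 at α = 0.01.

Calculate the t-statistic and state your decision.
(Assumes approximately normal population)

Answer: t = -1.1091, fail to reject H₀

Derivation:
df = n - 1 = 25
SE = s/√n = 8/√26 = 1.5689
t = (x̄ - μ₀)/SE = (85.26 - 87)/1.5689 = -1.1091
Critical value: t_{0.005,25} = ±2.787
p-value ≈ 0.2779
Decision: fail to reject H₀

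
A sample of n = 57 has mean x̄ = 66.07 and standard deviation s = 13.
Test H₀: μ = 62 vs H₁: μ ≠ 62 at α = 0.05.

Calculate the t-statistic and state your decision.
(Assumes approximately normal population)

Answer: t = 2.3637, reject H₀

Derivation:
df = n - 1 = 56
SE = s/√n = 13/√57 = 1.7219
t = (x̄ - μ₀)/SE = (66.07 - 62)/1.7219 = 2.3637
Critical value: t_{0.025,56} = ±2.003
p-value ≈ 0.0216
Decision: reject H₀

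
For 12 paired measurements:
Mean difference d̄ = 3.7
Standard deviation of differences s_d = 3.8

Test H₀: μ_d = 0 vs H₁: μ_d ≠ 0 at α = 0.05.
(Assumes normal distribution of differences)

df = n - 1 = 11
SE = s_d/√n = 3.8/√12 = 1.0970
t = d̄/SE = 3.7/1.0970 = 3.3728
Critical value: t_{0.025,11} = ±2.201
p-value ≈ 0.0062
Decision: reject H₀

Answer: t = 3.3728, reject H₀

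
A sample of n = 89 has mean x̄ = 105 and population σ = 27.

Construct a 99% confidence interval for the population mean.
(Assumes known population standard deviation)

Answer: (97.6275, 112.3725)

Derivation:
Confidence level: 99%, α = 0.01
z_0.005 = 2.576
SE = σ/√n = 27/√89 = 2.8620
Margin of error = 2.576 × 2.8620 = 7.3725
CI: x̄ ± margin = 105 ± 7.3725
CI: (97.6275, 112.3725)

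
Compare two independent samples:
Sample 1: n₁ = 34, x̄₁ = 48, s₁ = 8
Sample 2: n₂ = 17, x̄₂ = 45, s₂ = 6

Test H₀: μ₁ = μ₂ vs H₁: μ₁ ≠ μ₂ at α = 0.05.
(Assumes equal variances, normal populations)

Answer: t = 1.3636, fail to reject H₀

Derivation:
Pooled variance: s²_p = [33×8² + 16×6²]/(49) = 54.8571
s_p = 7.4066
SE = s_p×√(1/n₁ + 1/n₂) = 7.4066×√(1/34 + 1/17) = 2.2001
t = (x̄₁ - x̄₂)/SE = (48 - 45)/2.2001 = 1.3636
df = 49, t-critical = ±2.010
Decision: fail to reject H₀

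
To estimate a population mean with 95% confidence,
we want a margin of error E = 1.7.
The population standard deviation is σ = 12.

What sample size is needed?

Answer: n = 192

Derivation:
z_0.025 = 1.960
n = (z×σ/E)² = (1.960×12/1.7)²
n = 191.4154
Round up: n = 192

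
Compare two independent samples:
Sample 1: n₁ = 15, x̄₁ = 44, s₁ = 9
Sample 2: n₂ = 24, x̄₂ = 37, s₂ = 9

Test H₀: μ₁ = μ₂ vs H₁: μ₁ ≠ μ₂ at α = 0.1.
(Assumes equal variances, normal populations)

Answer: t = 2.3630, reject H₀

Derivation:
Pooled variance: s²_p = [14×9² + 23×9²]/(37) = 81.0000
s_p = 9.0000
SE = s_p×√(1/n₁ + 1/n₂) = 9.0000×√(1/15 + 1/24) = 2.9623
t = (x̄₁ - x̄₂)/SE = (44 - 37)/2.9623 = 2.3630
df = 37, t-critical = ±1.687
Decision: reject H₀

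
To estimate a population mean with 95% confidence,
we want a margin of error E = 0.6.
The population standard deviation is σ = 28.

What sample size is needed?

Answer: n = 8367

Derivation:
z_0.025 = 1.960
n = (z×σ/E)² = (1.960×28/0.6)²
n = 8366.1511
Round up: n = 8367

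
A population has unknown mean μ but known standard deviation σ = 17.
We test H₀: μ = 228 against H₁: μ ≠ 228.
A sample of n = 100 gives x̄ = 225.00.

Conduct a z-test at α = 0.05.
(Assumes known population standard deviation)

Answer: z = -1.7647, fail to reject H₀

Derivation:
Standard error: SE = σ/√n = 17/√100 = 1.7000
z-statistic: z = (x̄ - μ₀)/SE = (225.00 - 228)/1.7000 = -1.7647
Critical value: ±1.960
p-value = 0.0776
Decision: fail to reject H₀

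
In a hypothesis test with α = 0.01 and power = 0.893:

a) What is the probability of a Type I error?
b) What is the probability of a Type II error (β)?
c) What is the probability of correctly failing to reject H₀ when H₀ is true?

a) Type I error probability = α = 0.01
b) Power = P(reject H₀ | H₁ true) = 1 - β = 0.893, so Type II error probability = β = 1 - Power = 0.107
c) P(fail to reject H₀ | H₀ true) = 1 - α = 0.99

Answer: a) 0.01, b) 0.107, c) 0.99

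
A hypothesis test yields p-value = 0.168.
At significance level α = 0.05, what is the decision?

Compare p-value to α:
0.168 ≥ 0.05
Decision: fail to reject H₀

Answer: fail to reject H₀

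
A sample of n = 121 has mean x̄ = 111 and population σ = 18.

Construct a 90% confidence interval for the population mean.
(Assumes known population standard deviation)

Answer: (108.3081, 113.6919)

Derivation:
Confidence level: 90%, α = 0.1
z_0.05 = 1.645
SE = σ/√n = 18/√121 = 1.6364
Margin of error = 1.645 × 1.6364 = 2.6919
CI: x̄ ± margin = 111 ± 2.6919
CI: (108.3081, 113.6919)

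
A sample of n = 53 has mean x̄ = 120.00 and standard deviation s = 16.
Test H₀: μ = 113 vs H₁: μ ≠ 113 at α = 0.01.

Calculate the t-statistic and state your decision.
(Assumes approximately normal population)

Answer: t = 3.1850, reject H₀

Derivation:
df = n - 1 = 52
SE = s/√n = 16/√53 = 2.1978
t = (x̄ - μ₀)/SE = (120.00 - 113)/2.1978 = 3.1850
Critical value: t_{0.005,52} = ±2.674
p-value ≈ 0.0024
Decision: reject H₀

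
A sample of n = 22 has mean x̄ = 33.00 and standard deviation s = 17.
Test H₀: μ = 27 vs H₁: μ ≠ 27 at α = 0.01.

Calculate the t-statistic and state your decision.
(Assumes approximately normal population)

df = n - 1 = 21
SE = s/√n = 17/√22 = 3.6244
t = (x̄ - μ₀)/SE = (33.00 - 27)/3.6244 = 1.6554
Critical value: t_{0.005,21} = ±2.831
p-value ≈ 0.1127
Decision: fail to reject H₀

Answer: t = 1.6554, fail to reject H₀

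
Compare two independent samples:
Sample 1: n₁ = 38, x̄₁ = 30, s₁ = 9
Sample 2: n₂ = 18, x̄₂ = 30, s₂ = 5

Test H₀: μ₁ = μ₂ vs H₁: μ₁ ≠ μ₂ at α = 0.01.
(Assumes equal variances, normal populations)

Pooled variance: s²_p = [37×9² + 17×5²]/(54) = 63.3704
s_p = 7.9606
SE = s_p×√(1/n₁ + 1/n₂) = 7.9606×√(1/38 + 1/18) = 2.2778
t = (x̄₁ - x̄₂)/SE = (30 - 30)/2.2778 = 0.0000
df = 54, t-critical = ±2.670
Decision: fail to reject H₀

Answer: t = 0.0000, fail to reject H₀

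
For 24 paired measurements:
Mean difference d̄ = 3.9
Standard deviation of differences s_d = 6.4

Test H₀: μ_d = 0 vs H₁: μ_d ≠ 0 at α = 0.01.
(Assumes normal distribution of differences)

Answer: t = 2.9853, reject H₀

Derivation:
df = n - 1 = 23
SE = s_d/√n = 6.4/√24 = 1.3064
t = d̄/SE = 3.9/1.3064 = 2.9853
Critical value: t_{0.005,23} = ±2.807
p-value ≈ 0.0066
Decision: reject H₀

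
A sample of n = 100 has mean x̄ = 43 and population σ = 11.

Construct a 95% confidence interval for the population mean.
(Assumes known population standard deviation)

Confidence level: 95%, α = 0.05
z_0.025 = 1.960
SE = σ/√n = 11/√100 = 1.1000
Margin of error = 1.960 × 1.1000 = 2.1560
CI: x̄ ± margin = 43 ± 2.1560
CI: (40.8440, 45.1560)

Answer: (40.8440, 45.1560)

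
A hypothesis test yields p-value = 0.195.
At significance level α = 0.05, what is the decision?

Compare p-value to α:
0.195 ≥ 0.05
Decision: fail to reject H₀

Answer: fail to reject H₀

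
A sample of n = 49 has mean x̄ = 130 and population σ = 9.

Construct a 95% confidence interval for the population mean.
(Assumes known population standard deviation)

Answer: (127.4800, 132.5200)

Derivation:
Confidence level: 95%, α = 0.05
z_0.025 = 1.960
SE = σ/√n = 9/√49 = 1.2857
Margin of error = 1.960 × 1.2857 = 2.5200
CI: x̄ ± margin = 130 ± 2.5200
CI: (127.4800, 132.5200)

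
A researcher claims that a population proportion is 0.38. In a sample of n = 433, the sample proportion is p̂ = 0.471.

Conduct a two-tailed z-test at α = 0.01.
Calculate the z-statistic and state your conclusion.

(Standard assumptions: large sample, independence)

H₀: p = 0.38, H₁: p ≠ 0.38
Standard error: SE = √(p₀(1-p₀)/n) = √(0.38×0.62/433) = 0.023326
z-statistic: z = (p̂ - p₀)/SE = (0.471 - 0.38)/0.023326 = 3.9012
Critical value: z_0.005 = ±2.576
p-value = 0.0001
Decision: reject H₀ at α = 0.01

Answer: z = 3.9012, reject H₀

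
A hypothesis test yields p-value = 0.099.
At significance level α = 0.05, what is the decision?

Compare p-value to α:
0.099 ≥ 0.05
Decision: fail to reject H₀

Answer: fail to reject H₀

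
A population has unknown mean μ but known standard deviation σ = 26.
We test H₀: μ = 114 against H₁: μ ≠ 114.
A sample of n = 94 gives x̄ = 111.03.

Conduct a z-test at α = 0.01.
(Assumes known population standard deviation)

Answer: z = -1.1075, fail to reject H₀

Derivation:
Standard error: SE = σ/√n = 26/√94 = 2.6817
z-statistic: z = (x̄ - μ₀)/SE = (111.03 - 114)/2.6817 = -1.1075
Critical value: ±2.576
p-value = 0.2681
Decision: fail to reject H₀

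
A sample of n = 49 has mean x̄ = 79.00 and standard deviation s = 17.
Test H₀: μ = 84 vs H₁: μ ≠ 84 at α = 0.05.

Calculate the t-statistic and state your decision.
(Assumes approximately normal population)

df = n - 1 = 48
SE = s/√n = 17/√49 = 2.4286
t = (x̄ - μ₀)/SE = (79.00 - 84)/2.4286 = -2.0588
Critical value: t_{0.025,48} = ±2.011
p-value ≈ 0.0450
Decision: reject H₀

Answer: t = -2.0588, reject H₀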